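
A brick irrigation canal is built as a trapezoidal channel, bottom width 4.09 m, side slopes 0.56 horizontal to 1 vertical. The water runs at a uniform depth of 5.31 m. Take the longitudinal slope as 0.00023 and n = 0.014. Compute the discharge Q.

With bottom width b = 4.09 m and side slope z = 0.56: A = (b + zy)y = (4.09 + 0.56×5.31)×5.31 = 37.51 m²; P = b + 2y√(1+z²) = 4.09 + 2×5.31×1.146 = 16.26 m.
Hydraulic radius R = A/P = 37.51/16.26 = 2.306 m.
Manning's equation: Q = (1/n) A R^(2/3) S^(1/2) = (1/0.014) × 37.51 × 2.306^(2/3) × 0.00023^(1/2) = 70.9 m³/s.

Q = 70.9 m³/s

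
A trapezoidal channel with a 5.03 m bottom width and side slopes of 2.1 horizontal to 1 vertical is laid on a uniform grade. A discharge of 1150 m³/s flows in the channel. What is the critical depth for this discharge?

At critical depth, Q² T / (g A³) = 1, i.e. A³/T = Q²/g = 1150²/9.81 = 134800.
At y = 5.49 m: A³/T = 26750 — low.
At y = 9.51 m: A³/T = 298900 — high.
At y = 7.96 m: A³/T = 134800 — ≈ 134800.

y_c = 7.96 m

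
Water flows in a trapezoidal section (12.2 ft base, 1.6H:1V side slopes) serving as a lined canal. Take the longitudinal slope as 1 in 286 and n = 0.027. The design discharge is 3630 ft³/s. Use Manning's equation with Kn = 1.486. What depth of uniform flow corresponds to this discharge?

y_n = 11.1 ft

Manning's equation rearranged: A R^(2/3) = nQ / (1.486·√S) = 0.027 × 3630 / (1.486 × √0.003497) = 1115.
Trying y = 13 ft: A R^(2/3) = 1570 — too large.
Trying y = 7.92 ft: A R^(2/3) = 551.2 — too small.
Trying y = 11.1 ft: A R^(2/3) = 1116 — close enough.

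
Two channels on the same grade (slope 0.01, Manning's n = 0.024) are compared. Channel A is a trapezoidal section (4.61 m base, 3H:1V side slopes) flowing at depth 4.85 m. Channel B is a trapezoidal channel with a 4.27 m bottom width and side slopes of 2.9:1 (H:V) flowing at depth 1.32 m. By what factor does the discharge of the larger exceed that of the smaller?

18.3

Channel A: With bottom width b = 4.61 m and side slope z = 3: A = (b + zy)y = (4.61 + 3×4.85)×4.85 = 92.93 m²; P = b + 2y√(1+z²) = 4.61 + 2×4.85×3.162 = 35.28 m. Hydraulic radius R = A/P = 92.93/35.28 = 2.634 m. Q_A = (1/0.024)·92.93·2.634^(2/3)·√0.01 = 738.4 m³/s.
Channel B: With bottom width b = 4.27 m and side slope z = 2.9: A = (b + zy)y = (4.27 + 2.9×1.32)×1.32 = 10.69 m²; P = b + 2y√(1+z²) = 4.27 + 2×1.32×3.068 = 12.37 m. Hydraulic radius R = A/P = 10.69/12.37 = 0.8642 m. Q_B = (1/0.024)·10.69·0.8642^(2/3)·√0.01 = 40.41 m³/s.
The larger discharge is 738.4 m³/s and the smaller is 40.41 m³/s; the ratio is 18.3.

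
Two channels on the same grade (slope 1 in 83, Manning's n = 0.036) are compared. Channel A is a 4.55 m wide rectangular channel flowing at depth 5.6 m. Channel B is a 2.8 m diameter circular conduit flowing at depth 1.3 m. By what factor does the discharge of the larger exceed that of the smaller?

16.4

Channel A: Flow area A = b·y = 4.55 × 5.6 = 25.48 m². Wetted perimeter P = b + 2y = 4.55 + 2×5.6 = 15.75 m. Hydraulic radius R = A/P = 25.48/15.75 = 1.618 m. Q_A = (1/0.036)·25.48·1.618^(2/3)·√0.01205 = 107.1 m³/s.
Channel B: For a circular section of diameter D = 2.8 m at depth y = 1.3 m, the central angle is θ = 2 arccos(1 − 2y/D) = 2.999 rad. Then A = (D²/8)(θ − sin θ) = 2.799 m² and P = Dθ/2 = 4.198 m. Hydraulic radius R = A/P = 2.799/4.198 = 0.6667 m. Q_B = (1/0.036)·2.799·0.6667^(2/3)·√0.01205 = 6.513 m³/s.
The larger discharge is 107.1 m³/s and the smaller is 6.513 m³/s; the ratio is 16.4.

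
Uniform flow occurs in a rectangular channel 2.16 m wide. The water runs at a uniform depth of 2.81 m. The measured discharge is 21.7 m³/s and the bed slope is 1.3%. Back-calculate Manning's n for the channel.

n = 0.027

Flow area A = b·y = 2.16 × 2.81 = 6.07 m². Wetted perimeter P = b + 2y = 2.16 + 2×2.81 = 7.78 m.
Hydraulic radius R = A/P = 6.07/7.78 = 0.7802 m.
Rearranging Manning's equation: n = (1/Q) A R^(2/3) S^(1/2) = (1/21.7) × 6.07 × 0.7802^(2/3) × √0.013 = 0.027.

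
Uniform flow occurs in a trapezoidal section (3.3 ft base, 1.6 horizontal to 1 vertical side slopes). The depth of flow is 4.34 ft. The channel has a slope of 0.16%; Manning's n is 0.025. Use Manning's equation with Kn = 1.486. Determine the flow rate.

With bottom width b = 3.3 ft and side slope z = 1.6: A = (b + zy)y = (3.3 + 1.6×4.34)×4.34 = 44.46 ft²; P = b + 2y√(1+z²) = 3.3 + 2×4.34×1.887 = 19.68 ft.
Hydraulic radius R = A/P = 44.46/19.68 = 2.259 ft.
Manning's equation: Q = (1.486/n) A R^(2/3) S^(1/2) = (1.486/0.025) × 44.46 × 2.259^(2/3) × 0.0016^(1/2) = 182 ft³/s.

Q = 182 ft³/s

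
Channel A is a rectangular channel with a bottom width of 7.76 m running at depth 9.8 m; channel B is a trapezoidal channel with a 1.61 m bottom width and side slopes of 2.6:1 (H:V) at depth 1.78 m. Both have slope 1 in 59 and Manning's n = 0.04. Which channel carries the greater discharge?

Channel A: Flow area A = b·y = 7.76 × 9.8 = 76.05 m². Wetted perimeter P = b + 2y = 7.76 + 2×9.8 = 27.36 m. Hydraulic radius R = A/P = 76.05/27.36 = 2.78 m. Q_A = (1/0.04)·76.05·2.78^(2/3)·√0.01695 = 489.3 m³/s.
Channel B: With bottom width b = 1.61 m and side slope z = 2.6: A = (b + zy)y = (1.61 + 2.6×1.78)×1.78 = 11.1 m²; P = b + 2y√(1+z²) = 1.61 + 2×1.78×2.786 = 11.53 m. Hydraulic radius R = A/P = 11.1/11.53 = 0.9633 m. Q_B = (1/0.04)·11.1·0.9633^(2/3)·√0.01695 = 35.25 m³/s.
Q_A = 489.3 m³/s vs Q_B = 35.25 m³/s, so channel A carries more.

channel A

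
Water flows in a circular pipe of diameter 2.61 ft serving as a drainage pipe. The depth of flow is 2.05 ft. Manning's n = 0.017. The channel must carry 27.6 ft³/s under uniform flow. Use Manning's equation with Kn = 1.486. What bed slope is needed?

S = 0.00668

For a circular section of diameter D = 2.61 ft at depth y = 2.05 ft, the central angle is θ = 2 arccos(1 − 2y/D) = 4.357 rad. Then A = (D²/8)(θ − sin θ) = 4.508 ft² and P = Dθ/2 = 5.686 ft.
Hydraulic radius R = A/P = 4.508/5.686 = 0.7929 ft.
From Manning's equation, S = [nQ / (1.486 A R^(2/3))]² = [0.017 × 27.6 / (1.486 × 4.508 × 0.7929^(2/3))]² = 0.00668.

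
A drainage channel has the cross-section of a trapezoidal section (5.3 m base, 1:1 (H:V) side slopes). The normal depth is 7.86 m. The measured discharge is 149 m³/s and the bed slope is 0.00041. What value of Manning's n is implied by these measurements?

n = 0.034

With bottom width b = 5.3 m and side slope z = 1: A = (b + zy)y = (5.3 + 1×7.86)×7.86 = 103.4 m²; P = b + 2y√(1+z²) = 5.3 + 2×7.86×1.414 = 27.53 m.
Hydraulic radius R = A/P = 103.4/27.53 = 3.757 m.
Rearranging Manning's equation: n = (1/Q) A R^(2/3) S^(1/2) = (1/149) × 103.4 × 3.757^(2/3) × √0.00041 = 0.034.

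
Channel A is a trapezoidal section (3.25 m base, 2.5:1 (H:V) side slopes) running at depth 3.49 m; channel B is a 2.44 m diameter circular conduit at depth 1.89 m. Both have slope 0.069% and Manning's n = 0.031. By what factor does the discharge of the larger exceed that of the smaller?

Channel A: With bottom width b = 3.25 m and side slope z = 2.5: A = (b + zy)y = (3.25 + 2.5×3.49)×3.49 = 41.79 m²; P = b + 2y√(1+z²) = 3.25 + 2×3.49×2.693 = 22.04 m. Hydraulic radius R = A/P = 41.79/22.04 = 1.896 m. Q_A = (1/0.031)·41.79·1.896^(2/3)·√0.00069 = 54.25 m³/s.
Channel B: For a circular section of diameter D = 2.44 m at depth y = 1.89 m, the central angle is θ = 2 arccos(1 − 2y/D) = 4.304 rad. Then A = (D²/8)(θ − sin θ) = 3.886 m² and P = Dθ/2 = 5.251 m. Hydraulic radius R = A/P = 3.886/5.251 = 0.7401 m. Q_B = (1/0.031)·3.886·0.7401^(2/3)·√0.00069 = 2.694 m³/s.
The larger discharge is 54.25 m³/s and the smaller is 2.694 m³/s; the ratio is 20.1.

20.1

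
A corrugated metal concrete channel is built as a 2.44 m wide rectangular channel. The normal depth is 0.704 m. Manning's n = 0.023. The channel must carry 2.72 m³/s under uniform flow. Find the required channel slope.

S = 0.00389

Flow area A = b·y = 2.44 × 0.704 = 1.718 m². Wetted perimeter P = b + 2y = 2.44 + 2×0.704 = 3.848 m.
Hydraulic radius R = A/P = 1.718/3.848 = 0.4464 m.
From Manning's equation, S = [nQ / (1 A R^(2/3))]² = [0.023 × 2.72 / (1 × 1.718 × 0.4464^(2/3))]² = 0.00389.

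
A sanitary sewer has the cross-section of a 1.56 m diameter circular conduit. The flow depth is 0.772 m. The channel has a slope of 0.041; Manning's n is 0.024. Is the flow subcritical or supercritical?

supercritical

For a circular section of diameter D = 1.56 m at depth y = 0.772 m, the central angle is θ = 2 arccos(1 − 2y/D) = 3.121 rad. Then A = (D²/8)(θ − sin θ) = 0.9432 m² and P = Dθ/2 = 2.434 m.
Hydraulic radius R = A/P = 0.9432/2.434 = 0.3874 m.
V = (1/n) R^(2/3) √S = (1/0.024) × 0.3874^(2/3) × √0.041 = 4.484 m/s. Hydraulic depth D_h = A/T = 0.9432/1.56 = 0.6046 m.
Froude number Fr = V/√(g·D_h) = 4.484/√(9.81×0.6046) = 1.84, which is greater than 1, so the flow is supercritical.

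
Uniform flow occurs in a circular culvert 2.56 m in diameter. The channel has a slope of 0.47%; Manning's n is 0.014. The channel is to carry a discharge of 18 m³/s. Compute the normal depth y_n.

y_n = 2.01 m

Manning's equation rearranged: A R^(2/3) = nQ / (1·√S) = 0.014 × 18 / (√0.0047) = 3.676.
At y = 1.42 m: A R^(2/3) = 2.27 — short.
At y = 2.01 m: A R^(2/3) = 3.666 — matches.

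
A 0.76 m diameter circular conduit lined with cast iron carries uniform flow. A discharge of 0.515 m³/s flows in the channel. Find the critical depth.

At critical depth, Q² T / (g A³) = 1, i.e. A³/T = Q²/g = 0.515²/9.81 = 0.02704.
At y = 0.509 m: A³/T = 0.04712 — too large.
At y = 0.397 m: A³/T = 0.01815 — too small.
At y = 0.441 m: A³/T = 0.02712 — close enough.

y_c = 0.441 m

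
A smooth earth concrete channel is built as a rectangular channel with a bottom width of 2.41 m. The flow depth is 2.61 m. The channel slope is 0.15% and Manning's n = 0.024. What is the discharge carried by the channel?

Q = 8.92 m³/s

Flow area A = b·y = 2.41 × 2.61 = 6.29 m². Wetted perimeter P = b + 2y = 2.41 + 2×2.61 = 7.63 m.
Hydraulic radius R = A/P = 6.29/7.63 = 0.8244 m.
Manning's equation: Q = (1/n) A R^(2/3) S^(1/2) = (1/0.024) × 6.29 × 0.8244^(2/3) × 0.0015^(1/2) = 8.92 m³/s.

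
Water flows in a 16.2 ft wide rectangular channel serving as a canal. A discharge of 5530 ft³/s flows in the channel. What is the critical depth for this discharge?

For a rectangular channel, critical depth y_c = (q²/g)^(1/3) where q = Q/b = 5530/16.2 = 341.4 ft²/s.
So y_c = (341.4²/32.2)^(1/3) = 15.4 ft.

y_c = 15.4 ft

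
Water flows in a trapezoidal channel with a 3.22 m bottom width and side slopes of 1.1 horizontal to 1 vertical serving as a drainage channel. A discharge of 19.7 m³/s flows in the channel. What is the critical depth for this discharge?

y_c = 1.33 m

At critical depth, Q² T / (g A³) = 1, i.e. A³/T = Q²/g = 19.7²/9.81 = 39.56.
At y = 1.17 m: A³/T = 25.31 — short.
At y = 1.33 m: A³/T = 39.31 — close enough.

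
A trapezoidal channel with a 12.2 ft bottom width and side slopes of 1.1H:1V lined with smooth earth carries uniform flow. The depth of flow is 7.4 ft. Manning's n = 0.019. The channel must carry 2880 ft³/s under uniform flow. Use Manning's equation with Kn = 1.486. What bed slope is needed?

S = 0.0083

With bottom width b = 12.2 ft and side slope z = 1.1: A = (b + zy)y = (12.2 + 1.1×7.4)×7.4 = 150.5 ft²; P = b + 2y√(1+z²) = 12.2 + 2×7.4×1.487 = 34.2 ft.
Hydraulic radius R = A/P = 150.5/34.2 = 4.401 ft.
From Manning's equation, S = [nQ / (1.486 A R^(2/3))]² = [0.019 × 2880 / (1.486 × 150.5 × 4.401^(2/3))]² = 0.0083.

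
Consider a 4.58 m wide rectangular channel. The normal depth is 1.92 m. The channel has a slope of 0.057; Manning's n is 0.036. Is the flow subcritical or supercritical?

supercritical

Flow area A = b·y = 4.58 × 1.92 = 8.794 m². Wetted perimeter P = b + 2y = 4.58 + 2×1.92 = 8.42 m.
Hydraulic radius R = A/P = 8.794/8.42 = 1.044 m.
V = (1/n) R^(2/3) √S = (1/0.036) × 1.044^(2/3) × √0.057 = 6.827 m/s. Hydraulic depth D_h = A/T = 8.794/4.58 = 1.92 m.
Froude number Fr = V/√(g·D_h) = 6.827/√(9.81×1.92) = 1.57, which is greater than 1, so the flow is supercritical.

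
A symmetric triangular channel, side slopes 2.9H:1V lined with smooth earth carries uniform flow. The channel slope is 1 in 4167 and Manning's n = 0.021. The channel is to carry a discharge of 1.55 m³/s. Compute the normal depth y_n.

y_n = 1.07 m

Manning's equation rearranged: A R^(2/3) = nQ / (1·√S) = 0.021 × 1.55 / (√0.00024) = 2.101.
At y = 1.16 m: A R^(2/3) = 2.614 — too large.
At y = 0.804 m: A R^(2/3) = 0.9835 — too small.
At y = 1.07 m: A R^(2/3) = 2.108 — ≈ 2.101.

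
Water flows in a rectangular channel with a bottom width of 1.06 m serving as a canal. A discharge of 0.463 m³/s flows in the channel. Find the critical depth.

For a rectangular channel, critical depth y_c = (q²/g)^(1/3) where q = Q/b = 0.463/1.06 = 0.4368 m²/s.
So y_c = (0.4368²/9.81)^(1/3) = 0.269 m.

y_c = 0.269 m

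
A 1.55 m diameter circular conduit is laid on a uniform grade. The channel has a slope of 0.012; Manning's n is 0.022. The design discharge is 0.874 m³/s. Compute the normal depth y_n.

Manning's equation rearranged: A R^(2/3) = nQ / (1·√S) = 0.022 × 0.874 / (√0.012) = 0.1755.
Try y = 0.338 m: A R^(2/3) = 0.1046 — low.
Try y = 0.486 m: A R^(2/3) = 0.2139 — high.
Try y = 0.439 m: A R^(2/3) = 0.1756 — matches.

y_n = 0.439 m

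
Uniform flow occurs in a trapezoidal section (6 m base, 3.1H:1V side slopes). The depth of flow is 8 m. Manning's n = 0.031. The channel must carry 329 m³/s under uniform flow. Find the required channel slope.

With bottom width b = 6 m and side slope z = 3.1: A = (b + zy)y = (6 + 3.1×8)×8 = 246.4 m²; P = b + 2y√(1+z²) = 6 + 2×8×3.257 = 58.12 m.
Hydraulic radius R = A/P = 246.4/58.12 = 4.24 m.
From Manning's equation, S = [nQ / (1 A R^(2/3))]² = [0.031 × 329 / (1 × 246.4 × 4.24^(2/3))]² = 0.00025.

S = 0.00025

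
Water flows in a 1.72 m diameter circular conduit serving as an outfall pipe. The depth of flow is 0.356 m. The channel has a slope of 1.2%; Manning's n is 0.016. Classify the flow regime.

supercritical

For a circular section of diameter D = 1.72 m at depth y = 0.356 m, the central angle is θ = 2 arccos(1 − 2y/D) = 1.889 rad. Then A = (D²/8)(θ − sin θ) = 0.3474 m² and P = Dθ/2 = 1.625 m.
Hydraulic radius R = A/P = 0.3474/1.625 = 0.2138 m.
V = (1/n) R^(2/3) √S = (1/0.016) × 0.2138^(2/3) × √0.012 = 2.448 m/s. Hydraulic depth D_h = A/T = 0.3474/1.394 = 0.2493 m.
Froude number Fr = V/√(g·D_h) = 2.448/√(9.81×0.2493) = 1.57, which is greater than 1, so the flow is supercritical.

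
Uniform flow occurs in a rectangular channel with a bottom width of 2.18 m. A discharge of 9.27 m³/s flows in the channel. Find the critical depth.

y_c = 1.23 m

For a rectangular channel, critical depth y_c = (q²/g)^(1/3) where q = Q/b = 9.27/2.18 = 4.252 m²/s.
So y_c = (4.252²/9.81)^(1/3) = 1.23 m.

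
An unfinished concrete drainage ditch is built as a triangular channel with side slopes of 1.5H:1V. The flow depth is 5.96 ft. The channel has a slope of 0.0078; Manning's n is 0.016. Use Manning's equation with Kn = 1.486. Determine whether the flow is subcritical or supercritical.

supercritical

For a triangular section with side slope z = 1.5: A = zy² = 1.5×5.96² = 53.28 ft²; P = 2y√(1+z²) = 2×5.96×1.803 = 21.49 ft.
Hydraulic radius R = A/P = 53.28/21.49 = 2.48 ft.
V = (1.486/n) R^(2/3) √S = (1.486/0.016) × 2.48^(2/3) × √0.0078 = 15.03 ft/s. Hydraulic depth D_h = A/T = 53.28/17.88 = 2.98 ft.
Froude number Fr = V/√(g·D_h) = 15.03/√(32.2×2.98) = 1.53, which is greater than 1, so the flow is supercritical.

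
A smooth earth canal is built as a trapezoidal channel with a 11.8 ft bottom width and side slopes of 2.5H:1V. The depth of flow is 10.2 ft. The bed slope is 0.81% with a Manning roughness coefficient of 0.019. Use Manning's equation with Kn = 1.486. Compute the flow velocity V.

With bottom width b = 11.8 ft and side slope z = 2.5: A = (b + zy)y = (11.8 + 2.5×10.2)×10.2 = 380.5 ft²; P = b + 2y√(1+z²) = 11.8 + 2×10.2×2.693 = 66.73 ft.
Hydraulic radius R = A/P = 380.5/66.73 = 5.702 ft.
From Manning's equation, V = (1.486/n) R^(2/3) S^(1/2) = (1.486/0.019) × 5.702^(2/3) × 0.0081^(1/2) = 22.5 ft/s.

V = 22.5 ft/s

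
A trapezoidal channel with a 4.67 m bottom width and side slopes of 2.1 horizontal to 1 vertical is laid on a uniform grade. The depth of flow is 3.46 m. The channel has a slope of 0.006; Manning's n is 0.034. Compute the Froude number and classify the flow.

subcritical

With bottom width b = 4.67 m and side slope z = 2.1: A = (b + zy)y = (4.67 + 2.1×3.46)×3.46 = 41.3 m²; P = b + 2y√(1+z²) = 4.67 + 2×3.46×2.326 = 20.77 m.
Hydraulic radius R = A/P = 41.3/20.77 = 1.989 m.
V = (1/n) R^(2/3) √S = (1/0.034) × 1.989^(2/3) × √0.006 = 3.603 m/s. Hydraulic depth D_h = A/T = 41.3/19.2 = 2.151 m.
Froude number Fr = V/√(g·D_h) = 3.603/√(9.81×2.151) = 0.784, which is less than 1, so the flow is subcritical.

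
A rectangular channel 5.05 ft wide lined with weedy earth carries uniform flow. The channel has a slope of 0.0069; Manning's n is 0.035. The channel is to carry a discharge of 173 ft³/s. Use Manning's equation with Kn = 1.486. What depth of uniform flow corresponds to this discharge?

y_n = 6.52 ft

Manning's equation rearranged: A R^(2/3) = nQ / (1.486·√S) = 0.035 × 173 / (1.486 × √0.0069) = 49.05.
Trying y = 7.48 ft: A R^(2/3) = 57.7 — over.
Trying y = 5.36 ft: A R^(2/3) = 38.8 — short.
Trying y = 6.52 ft: A R^(2/3) = 49.08 — close enough.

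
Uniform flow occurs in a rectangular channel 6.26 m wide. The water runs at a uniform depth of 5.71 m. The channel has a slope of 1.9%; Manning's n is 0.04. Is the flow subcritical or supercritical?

subcritical

Flow area A = b·y = 6.26 × 5.71 = 35.74 m². Wetted perimeter P = b + 2y = 6.26 + 2×5.71 = 17.68 m.
Hydraulic radius R = A/P = 35.74/17.68 = 2.022 m.
V = (1/n) R^(2/3) √S = (1/0.04) × 2.022^(2/3) × √0.019 = 5.51 m/s. Hydraulic depth D_h = A/T = 35.74/6.26 = 5.71 m.
Froude number Fr = V/√(g·D_h) = 5.51/√(9.81×5.71) = 0.736, which is less than 1, so the flow is subcritical.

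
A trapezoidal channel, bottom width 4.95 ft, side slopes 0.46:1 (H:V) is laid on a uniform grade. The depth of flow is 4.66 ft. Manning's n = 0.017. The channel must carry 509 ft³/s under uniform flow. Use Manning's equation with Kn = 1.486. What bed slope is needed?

S = 0.011

With bottom width b = 4.95 ft and side slope z = 0.46: A = (b + zy)y = (4.95 + 0.46×4.66)×4.66 = 33.06 ft²; P = b + 2y√(1+z²) = 4.95 + 2×4.66×1.101 = 15.21 ft.
Hydraulic radius R = A/P = 33.06/15.21 = 2.173 ft.
From Manning's equation, S = [nQ / (1.486 A R^(2/3))]² = [0.017 × 509 / (1.486 × 33.06 × 2.173^(2/3))]² = 0.011.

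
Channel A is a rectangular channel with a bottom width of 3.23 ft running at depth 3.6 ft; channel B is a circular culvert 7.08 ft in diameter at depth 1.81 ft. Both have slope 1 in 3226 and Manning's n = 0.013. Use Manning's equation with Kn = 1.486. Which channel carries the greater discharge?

Channel A: Flow area A = b·y = 3.23 × 3.6 = 11.63 ft². Wetted perimeter P = b + 2y = 3.23 + 2×3.6 = 10.43 ft. Hydraulic radius R = A/P = 11.63/10.43 = 1.115 ft. Q_A = (1.486/0.013)·11.63·1.115^(2/3)·√0.00031 = 25.16 ft³/s.
Channel B: For a circular section of diameter D = 7.08 ft at depth y = 1.81 ft, the central angle is θ = 2 arccos(1 − 2y/D) = 2.12 rad. Then A = (D²/8)(θ − sin θ) = 7.943 ft² and P = Dθ/2 = 7.506 ft. Hydraulic radius R = A/P = 7.943/7.506 = 1.058 ft. Q_B = (1.486/0.013)·7.943·1.058^(2/3)·√0.00031 = 16.6 ft³/s.
Q_A = 25.16 ft³/s vs Q_B = 16.6 ft³/s, so channel A carries more.

channel A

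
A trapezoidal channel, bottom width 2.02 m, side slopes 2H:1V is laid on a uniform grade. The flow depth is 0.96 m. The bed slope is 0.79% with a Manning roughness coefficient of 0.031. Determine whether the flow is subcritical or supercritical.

With bottom width b = 2.02 m and side slope z = 2: A = (b + zy)y = (2.02 + 2×0.96)×0.96 = 3.782 m²; P = b + 2y√(1+z²) = 2.02 + 2×0.96×2.236 = 6.313 m.
Hydraulic radius R = A/P = 3.782/6.313 = 0.5991 m.
V = (1/n) R^(2/3) √S = (1/0.031) × 0.5991^(2/3) × √0.0079 = 2.038 m/s. Hydraulic depth D_h = A/T = 3.782/5.86 = 0.6455 m.
Froude number Fr = V/√(g·D_h) = 2.038/√(9.81×0.6455) = 0.81, which is less than 1, so the flow is subcritical.

subcritical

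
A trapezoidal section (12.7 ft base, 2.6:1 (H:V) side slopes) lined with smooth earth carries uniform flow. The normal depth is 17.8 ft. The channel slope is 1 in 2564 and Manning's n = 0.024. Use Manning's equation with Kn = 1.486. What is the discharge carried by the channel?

With bottom width b = 12.7 ft and side slope z = 2.6: A = (b + zy)y = (12.7 + 2.6×17.8)×17.8 = 1050 ft²; P = b + 2y√(1+z²) = 12.7 + 2×17.8×2.786 = 111.9 ft.
Hydraulic radius R = A/P = 1050/111.9 = 9.384 ft.
Manning's equation: Q = (1.486/n) A R^(2/3) S^(1/2) = (1.486/0.024) × 1050 × 9.384^(2/3) × 0.00039^(1/2) = 5710 ft³/s.

Q = 5710 ft³/s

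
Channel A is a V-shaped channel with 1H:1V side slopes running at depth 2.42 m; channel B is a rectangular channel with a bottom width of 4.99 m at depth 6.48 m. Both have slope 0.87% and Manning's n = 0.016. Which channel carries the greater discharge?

Channel A: For a triangular section with side slope z = 1: A = zy² = 1×2.42² = 5.856 m²; P = 2y√(1+z²) = 2×2.42×1.414 = 6.845 m. Hydraulic radius R = A/P = 5.856/6.845 = 0.8556 m. Q_A = (1/0.016)·5.856·0.8556^(2/3)·√0.0087 = 30.77 m³/s.
Channel B: Flow area A = b·y = 4.99 × 6.48 = 32.34 m². Wetted perimeter P = b + 2y = 4.99 + 2×6.48 = 17.95 m. Hydraulic radius R = A/P = 32.34/17.95 = 1.801 m. Q_B = (1/0.016)·32.34·1.801^(2/3)·√0.0087 = 279.1 m³/s.
Q_A = 30.77 m³/s vs Q_B = 279.1 m³/s, so channel B carries more.

channel B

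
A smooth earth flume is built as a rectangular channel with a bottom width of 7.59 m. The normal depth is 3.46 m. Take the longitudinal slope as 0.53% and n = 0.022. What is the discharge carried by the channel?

Q = 129 m³/s

Flow area A = b·y = 7.59 × 3.46 = 26.26 m². Wetted perimeter P = b + 2y = 7.59 + 2×3.46 = 14.51 m.
Hydraulic radius R = A/P = 26.26/14.51 = 1.81 m.
Manning's equation: Q = (1/n) A R^(2/3) S^(1/2) = (1/0.022) × 26.26 × 1.81^(2/3) × 0.0053^(1/2) = 129 m³/s.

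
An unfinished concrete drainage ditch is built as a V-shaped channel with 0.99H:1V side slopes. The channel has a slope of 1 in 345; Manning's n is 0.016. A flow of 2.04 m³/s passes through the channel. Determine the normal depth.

y_n = 1.08 m

Manning's equation rearranged: A R^(2/3) = nQ / (1·√S) = 0.016 × 2.04 / (√0.002899) = 0.6063.
At y = 0.766 m: A R^(2/3) = 0.2423 — short.
At y = 1.08 m: A R^(2/3) = 0.6057 — ≈ 0.6063.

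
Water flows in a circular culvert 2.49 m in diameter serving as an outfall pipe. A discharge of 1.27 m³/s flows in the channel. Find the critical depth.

At critical depth, Q² T / (g A³) = 1, i.e. A³/T = Q²/g = 1.27²/9.81 = 0.1644.
Try y = 0.553 m: A³/T = 0.2521 — over.
Try y = 0.37 m: A³/T = 0.05207 — short.
Try y = 0.496 m: A³/T = 0.1647 — ≈ 0.1644.

y_c = 0.496 m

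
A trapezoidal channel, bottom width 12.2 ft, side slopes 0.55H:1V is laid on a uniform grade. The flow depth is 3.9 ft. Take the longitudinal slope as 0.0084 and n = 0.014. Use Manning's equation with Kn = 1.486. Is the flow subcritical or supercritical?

supercritical

With bottom width b = 12.2 ft and side slope z = 0.55: A = (b + zy)y = (12.2 + 0.55×3.9)×3.9 = 55.95 ft²; P = b + 2y√(1+z²) = 12.2 + 2×3.9×1.141 = 21.1 ft.
Hydraulic radius R = A/P = 55.95/21.1 = 2.651 ft.
V = (1.486/n) R^(2/3) √S = (1.486/0.014) × 2.651^(2/3) × √0.0084 = 18.63 ft/s. Hydraulic depth D_h = A/T = 55.95/16.49 = 3.393 ft.
Froude number Fr = V/√(g·D_h) = 18.63/√(32.2×3.393) = 1.78, which is greater than 1, so the flow is supercritical.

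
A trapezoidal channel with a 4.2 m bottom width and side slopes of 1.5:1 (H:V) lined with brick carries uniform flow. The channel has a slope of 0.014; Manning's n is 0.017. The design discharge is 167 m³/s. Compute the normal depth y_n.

Manning's equation rearranged: A R^(2/3) = nQ / (1·√S) = 0.017 × 167 / (√0.014) = 23.99.
Trying y = 1.67 m: A R^(2/3) = 11.9 — too small.
Trying y = 2.76 m: A R^(2/3) = 31.84 — too large.
Trying y = 2.4 m: A R^(2/3) = 24.05 — ≈ 23.99.

y_n = 2.4 m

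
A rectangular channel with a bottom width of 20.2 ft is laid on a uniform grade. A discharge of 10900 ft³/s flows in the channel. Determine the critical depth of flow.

For a rectangular channel, critical depth y_c = (q²/g)^(1/3) where q = Q/b = 10900/20.2 = 539.6 ft²/s.
So y_c = (539.6²/32.2)^(1/3) = 20.8 ft.

y_c = 20.8 ft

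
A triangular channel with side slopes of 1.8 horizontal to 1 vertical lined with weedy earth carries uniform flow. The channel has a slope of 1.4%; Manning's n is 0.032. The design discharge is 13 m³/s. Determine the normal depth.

y_n = 1.58 m

Manning's equation rearranged: A R^(2/3) = nQ / (1·√S) = 0.032 × 13 / (√0.014) = 3.516.
Try y = 1.35 m: A R^(2/3) = 2.308 — low.
Try y = 1.58 m: A R^(2/3) = 3.511 — close enough.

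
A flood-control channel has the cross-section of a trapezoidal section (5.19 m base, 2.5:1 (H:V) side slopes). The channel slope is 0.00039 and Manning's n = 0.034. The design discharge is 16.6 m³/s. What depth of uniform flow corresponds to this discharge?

Manning's equation rearranged: A R^(2/3) = nQ / (1·√S) = 0.034 × 16.6 / (√0.00039) = 28.58.
Try y = 1.85 m: A R^(2/3) = 20.49 — short.
Try y = 2.58 m: A R^(2/3) = 40.63 — over.
Try y = 2.18 m: A R^(2/3) = 28.61 — matches.

y_n = 2.18 m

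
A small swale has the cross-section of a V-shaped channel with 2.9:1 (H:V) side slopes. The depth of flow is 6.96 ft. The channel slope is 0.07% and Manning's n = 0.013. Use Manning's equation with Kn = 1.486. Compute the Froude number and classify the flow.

subcritical

For a triangular section with side slope z = 2.9: A = zy² = 2.9×6.96² = 140.5 ft²; P = 2y√(1+z²) = 2×6.96×3.068 = 42.7 ft.
Hydraulic radius R = A/P = 140.5/42.7 = 3.29 ft.
V = (1.486/n) R^(2/3) √S = (1.486/0.013) × 3.29^(2/3) × √0.0007 = 6.69 ft/s. Hydraulic depth D_h = A/T = 140.5/40.37 = 3.48 ft.
Froude number Fr = V/√(g·D_h) = 6.69/√(32.2×3.48) = 0.632, which is less than 1, so the flow is subcritical.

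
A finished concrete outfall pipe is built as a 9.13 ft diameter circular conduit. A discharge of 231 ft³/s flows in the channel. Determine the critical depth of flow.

y_c = 3.66 ft

At critical depth, Q² T / (g A³) = 1, i.e. A³/T = Q²/g = 231²/32.2 = 1657.
Trying y = 4.59 ft: A³/T = 3923 — high.
Trying y = 2.73 ft: A³/T = 531.8 — low.
Trying y = 3.66 ft: A³/T = 1649 — close enough.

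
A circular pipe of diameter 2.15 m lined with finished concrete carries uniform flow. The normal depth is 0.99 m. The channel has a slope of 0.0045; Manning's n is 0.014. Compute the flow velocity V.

For a circular section of diameter D = 2.15 m at depth y = 0.99 m, the central angle is θ = 2 arccos(1 − 2y/D) = 2.983 rad. Then A = (D²/8)(θ − sin θ) = 1.633 m² and P = Dθ/2 = 3.207 m.
Hydraulic radius R = A/P = 1.633/3.207 = 0.5091 m.
From Manning's equation, V = (1/n) R^(2/3) S^(1/2) = (1/0.014) × 0.5091^(2/3) × 0.0045^(1/2) = 3.06 m/s.

V = 3.06 m/s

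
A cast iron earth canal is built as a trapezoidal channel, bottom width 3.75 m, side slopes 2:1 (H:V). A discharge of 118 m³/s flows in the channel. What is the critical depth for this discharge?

y_c = 2.92 m

At critical depth, Q² T / (g A³) = 1, i.e. A³/T = Q²/g = 118²/9.81 = 1419.
Try y = 3.56 m: A³/T = 3221 — too large.
Try y = 2.92 m: A³/T = 1423 — matches.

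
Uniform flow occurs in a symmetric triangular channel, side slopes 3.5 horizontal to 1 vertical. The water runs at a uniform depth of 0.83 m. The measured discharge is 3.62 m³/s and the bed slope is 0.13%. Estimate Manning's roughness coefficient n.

n = 0.013

For a triangular section with side slope z = 3.5: A = zy² = 3.5×0.83² = 2.411 m²; P = 2y√(1+z²) = 2×0.83×3.64 = 6.042 m.
Hydraulic radius R = A/P = 2.411/6.042 = 0.399 m.
Rearranging Manning's equation: n = (1/Q) A R^(2/3) S^(1/2) = (1/3.62) × 2.411 × 0.399^(2/3) × √0.0013 = 0.013.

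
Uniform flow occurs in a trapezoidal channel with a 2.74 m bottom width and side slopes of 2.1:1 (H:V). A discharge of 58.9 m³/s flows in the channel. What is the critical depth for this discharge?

y_c = 2.2 m

At critical depth, Q² T / (g A³) = 1, i.e. A³/T = Q²/g = 58.9²/9.81 = 353.6.
Try y = 2.52 m: A³/T = 622.4 — too large.
Try y = 1.69 m: A³/T = 122 — too small.
Try y = 2.2 m: A³/T = 354.4 — matches.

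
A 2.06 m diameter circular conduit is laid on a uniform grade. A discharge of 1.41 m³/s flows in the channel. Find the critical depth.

y_c = 0.552 m

At critical depth, Q² T / (g A³) = 1, i.e. A³/T = Q²/g = 1.41²/9.81 = 0.2027.
At y = 0.671 m: A³/T = 0.4332 — too large.
At y = 0.552 m: A³/T = 0.2032 — ≈ 0.2027.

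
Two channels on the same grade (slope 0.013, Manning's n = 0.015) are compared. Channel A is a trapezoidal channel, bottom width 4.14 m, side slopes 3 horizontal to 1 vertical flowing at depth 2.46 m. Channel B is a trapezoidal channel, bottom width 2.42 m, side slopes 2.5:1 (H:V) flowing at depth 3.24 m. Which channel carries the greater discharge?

Channel A: With bottom width b = 4.14 m and side slope z = 3: A = (b + zy)y = (4.14 + 3×2.46)×2.46 = 28.34 m²; P = b + 2y√(1+z²) = 4.14 + 2×2.46×3.162 = 19.7 m. Hydraulic radius R = A/P = 28.34/19.7 = 1.439 m. Q_A = (1/0.015)·28.34·1.439^(2/3)·√0.013 = 274.5 m³/s.
Channel B: With bottom width b = 2.42 m and side slope z = 2.5: A = (b + zy)y = (2.42 + 2.5×3.24)×3.24 = 34.08 m²; P = b + 2y√(1+z²) = 2.42 + 2×3.24×2.693 = 19.87 m. Hydraulic radius R = A/P = 34.08/19.87 = 1.716 m. Q_B = (1/0.015)·34.08·1.716^(2/3)·√0.013 = 371.3 m³/s.
Q_A = 274.5 m³/s vs Q_B = 371.3 m³/s, so channel B carries more.

channel B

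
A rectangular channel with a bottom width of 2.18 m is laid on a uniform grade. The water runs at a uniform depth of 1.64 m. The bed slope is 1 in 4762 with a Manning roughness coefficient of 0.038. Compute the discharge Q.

Q = 1.03 m³/s

Flow area A = b·y = 2.18 × 1.64 = 3.575 m². Wetted perimeter P = b + 2y = 2.18 + 2×1.64 = 5.46 m.
Hydraulic radius R = A/P = 3.575/5.46 = 0.6548 m.
Manning's equation: Q = (1/n) A R^(2/3) S^(1/2) = (1/0.038) × 3.575 × 0.6548^(2/3) × 0.00021^(1/2) = 1.03 m³/s.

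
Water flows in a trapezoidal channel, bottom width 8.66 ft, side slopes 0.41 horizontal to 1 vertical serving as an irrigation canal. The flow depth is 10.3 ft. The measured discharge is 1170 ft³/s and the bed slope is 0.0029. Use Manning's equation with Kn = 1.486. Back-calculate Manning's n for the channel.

n = 0.024

With bottom width b = 8.66 ft and side slope z = 0.41: A = (b + zy)y = (8.66 + 0.41×10.3)×10.3 = 132.7 ft²; P = b + 2y√(1+z²) = 8.66 + 2×10.3×1.081 = 30.92 ft.
Hydraulic radius R = A/P = 132.7/30.92 = 4.291 ft.
Rearranging Manning's equation: n = (1.486/Q) A R^(2/3) S^(1/2) = (1.486/1170) × 132.7 × 4.291^(2/3) × √0.0029 = 0.024.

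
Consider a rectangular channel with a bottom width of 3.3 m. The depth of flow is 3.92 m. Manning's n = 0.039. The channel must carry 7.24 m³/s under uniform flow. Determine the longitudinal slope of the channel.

S = 0.00039

Flow area A = b·y = 3.3 × 3.92 = 12.94 m². Wetted perimeter P = b + 2y = 3.3 + 2×3.92 = 11.14 m.
Hydraulic radius R = A/P = 12.94/11.14 = 1.161 m.
From Manning's equation, S = [nQ / (1 A R^(2/3))]² = [0.039 × 7.24 / (1 × 12.94 × 1.161^(2/3))]² = 0.00039.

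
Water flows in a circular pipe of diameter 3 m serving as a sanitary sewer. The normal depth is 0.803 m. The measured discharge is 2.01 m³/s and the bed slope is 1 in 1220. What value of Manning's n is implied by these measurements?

n = 0.013

For a circular section of diameter D = 3 m at depth y = 0.803 m, the central angle is θ = 2 arccos(1 − 2y/D) = 2.175 rad. Then A = (D²/8)(θ − sin θ) = 1.521 m² and P = Dθ/2 = 3.263 m.
Hydraulic radius R = A/P = 1.521/3.263 = 0.4662 m.
Rearranging Manning's equation: n = (1/Q) A R^(2/3) S^(1/2) = (1/2.01) × 1.521 × 0.4662^(2/3) × √0.0008197 = 0.013.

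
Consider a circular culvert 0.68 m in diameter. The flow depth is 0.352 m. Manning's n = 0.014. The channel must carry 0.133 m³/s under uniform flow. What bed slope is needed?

For a circular section of diameter D = 0.68 m at depth y = 0.352 m, the central angle is θ = 2 arccos(1 − 2y/D) = 3.212 rad. Then A = (D²/8)(θ − sin θ) = 0.1897 m² and P = Dθ/2 = 1.092 m.
Hydraulic radius R = A/P = 0.1897/1.092 = 0.1737 m.
From Manning's equation, S = [nQ / (1 A R^(2/3))]² = [0.014 × 0.133 / (1 × 0.1897 × 0.1737^(2/3))]² = 0.000993.

S = 0.000993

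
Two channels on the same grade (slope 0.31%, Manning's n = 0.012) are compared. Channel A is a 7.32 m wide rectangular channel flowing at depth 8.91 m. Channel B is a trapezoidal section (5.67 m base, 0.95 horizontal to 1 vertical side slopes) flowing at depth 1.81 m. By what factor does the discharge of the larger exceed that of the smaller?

7.92

Channel A: Flow area A = b·y = 7.32 × 8.91 = 65.22 m². Wetted perimeter P = b + 2y = 7.32 + 2×8.91 = 25.14 m. Hydraulic radius R = A/P = 65.22/25.14 = 2.594 m. Q_A = (1/0.012)·65.22·2.594^(2/3)·√0.0031 = 571.4 m³/s.
Channel B: With bottom width b = 5.67 m and side slope z = 0.95: A = (b + zy)y = (5.67 + 0.95×1.81)×1.81 = 13.37 m²; P = b + 2y√(1+z²) = 5.67 + 2×1.81×1.379 = 10.66 m. Hydraulic radius R = A/P = 13.37/10.66 = 1.254 m. Q_B = (1/0.012)·13.37·1.254^(2/3)·√0.0031 = 72.18 m³/s.
The larger discharge is 571.4 m³/s and the smaller is 72.18 m³/s; the ratio is 7.92.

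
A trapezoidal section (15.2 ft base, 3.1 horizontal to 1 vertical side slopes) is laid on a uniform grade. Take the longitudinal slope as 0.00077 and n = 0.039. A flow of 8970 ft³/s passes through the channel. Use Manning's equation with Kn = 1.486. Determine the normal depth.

y_n = 21.1 ft

Manning's equation rearranged: A R^(2/3) = nQ / (1.486·√S) = 0.039 × 8970 / (1.486 × √0.00077) = 8484.
Trying y = 26 ft: A R^(2/3) = 14120 — too large.
Trying y = 16.2 ft: A R^(2/3) = 4510 — too small.
Trying y = 21.1 ft: A R^(2/3) = 8485 — close enough.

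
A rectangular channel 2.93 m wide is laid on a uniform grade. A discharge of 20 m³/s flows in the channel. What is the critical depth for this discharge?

y_c = 1.68 m

For a rectangular channel, critical depth y_c = (q²/g)^(1/3) where q = Q/b = 20/2.93 = 6.826 m²/s.
So y_c = (6.826²/9.81)^(1/3) = 1.68 m.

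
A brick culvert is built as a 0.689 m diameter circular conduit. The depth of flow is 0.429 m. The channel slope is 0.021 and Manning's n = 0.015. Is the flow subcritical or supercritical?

supercritical

For a circular section of diameter D = 0.689 m at depth y = 0.429 m, the central angle is θ = 2 arccos(1 − 2y/D) = 3.637 rad. Then A = (D²/8)(θ − sin θ) = 0.2441 m² and P = Dθ/2 = 1.253 m.
Hydraulic radius R = A/P = 0.2441/1.253 = 0.1948 m.
V = (1/n) R^(2/3) √S = (1/0.015) × 0.1948^(2/3) × √0.021 = 3.246 m/s. Hydraulic depth D_h = A/T = 0.2441/0.668 = 0.3654 m.
Froude number Fr = V/√(g·D_h) = 3.246/√(9.81×0.3654) = 1.71, which is greater than 1, so the flow is supercritical.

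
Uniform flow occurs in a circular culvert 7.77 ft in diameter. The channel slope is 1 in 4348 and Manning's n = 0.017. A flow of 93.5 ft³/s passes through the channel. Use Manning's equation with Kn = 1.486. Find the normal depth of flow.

Manning's equation rearranged: A R^(2/3) = nQ / (1.486·√S) = 0.017 × 93.5 / (1.486 × √0.00023) = 70.53.
At y = 7.23 ft: A R^(2/3) = 79.37 — too large.
At y = 5.46 ft: A R^(2/3) = 62.12 — too small.
At y = 6.08 ft: A R^(2/3) = 70.55 — matches.

y_n = 6.08 ft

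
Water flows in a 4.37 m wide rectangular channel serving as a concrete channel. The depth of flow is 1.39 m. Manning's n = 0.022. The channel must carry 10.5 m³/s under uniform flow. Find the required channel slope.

S = 0.0018

Flow area A = b·y = 4.37 × 1.39 = 6.074 m². Wetted perimeter P = b + 2y = 4.37 + 2×1.39 = 7.15 m.
Hydraulic radius R = A/P = 6.074/7.15 = 0.8496 m.
From Manning's equation, S = [nQ / (1 A R^(2/3))]² = [0.022 × 10.5 / (1 × 6.074 × 0.8496^(2/3))]² = 0.0018.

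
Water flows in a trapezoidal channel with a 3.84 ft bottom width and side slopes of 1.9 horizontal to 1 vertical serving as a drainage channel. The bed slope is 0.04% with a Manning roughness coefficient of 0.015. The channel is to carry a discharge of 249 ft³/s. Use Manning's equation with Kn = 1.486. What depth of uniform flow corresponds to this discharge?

y_n = 4.97 ft

Manning's equation rearranged: A R^(2/3) = nQ / (1.486·√S) = 0.015 × 249 / (1.486 × √0.0004) = 125.7.
Try y = 4.09 ft: A R^(2/3) = 80.79 — too small.
Try y = 4.97 ft: A R^(2/3) = 125.5 — matches.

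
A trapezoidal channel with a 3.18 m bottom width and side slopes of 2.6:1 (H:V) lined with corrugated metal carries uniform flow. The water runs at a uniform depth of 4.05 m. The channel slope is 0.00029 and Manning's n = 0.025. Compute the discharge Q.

With bottom width b = 3.18 m and side slope z = 2.6: A = (b + zy)y = (3.18 + 2.6×4.05)×4.05 = 55.53 m²; P = b + 2y√(1+z²) = 3.18 + 2×4.05×2.786 = 25.74 m.
Hydraulic radius R = A/P = 55.53/25.74 = 2.157 m.
Manning's equation: Q = (1/n) A R^(2/3) S^(1/2) = (1/0.025) × 55.53 × 2.157^(2/3) × 0.00029^(1/2) = 63.1 m³/s.

Q = 63.1 m³/s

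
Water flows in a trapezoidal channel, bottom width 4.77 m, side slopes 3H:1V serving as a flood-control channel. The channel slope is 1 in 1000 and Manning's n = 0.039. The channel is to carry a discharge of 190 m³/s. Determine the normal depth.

y_n = 5.43 m

Manning's equation rearranged: A R^(2/3) = nQ / (1·√S) = 0.039 × 190 / (√0.001) = 234.3.
At y = 4.81 m: A R^(2/3) = 175.7 — short.
At y = 5.43 m: A R^(2/3) = 233.8 — ≈ 234.3.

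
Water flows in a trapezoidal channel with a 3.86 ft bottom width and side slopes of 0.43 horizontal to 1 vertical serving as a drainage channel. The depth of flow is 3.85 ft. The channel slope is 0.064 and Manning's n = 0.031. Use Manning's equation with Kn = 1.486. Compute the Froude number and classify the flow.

With bottom width b = 3.86 ft and side slope z = 0.43: A = (b + zy)y = (3.86 + 0.43×3.85)×3.85 = 21.23 ft²; P = b + 2y√(1+z²) = 3.86 + 2×3.85×1.089 = 12.24 ft.
Hydraulic radius R = A/P = 21.23/12.24 = 1.735 ft.
V = (1.486/n) R^(2/3) √S = (1.486/0.031) × 1.735^(2/3) × √0.064 = 17.51 ft/s. Hydraulic depth D_h = A/T = 21.23/7.171 = 2.961 ft.
Froude number Fr = V/√(g·D_h) = 17.51/√(32.2×2.961) = 1.79, which is greater than 1, so the flow is supercritical.

supercritical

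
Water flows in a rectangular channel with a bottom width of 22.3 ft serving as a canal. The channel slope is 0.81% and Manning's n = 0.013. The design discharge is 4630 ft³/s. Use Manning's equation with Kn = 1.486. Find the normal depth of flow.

Manning's equation rearranged: A R^(2/3) = nQ / (1.486·√S) = 0.013 × 4630 / (1.486 × √0.0081) = 450.1.
At y = 9.31 ft: A R^(2/3) = 613 — too large.
At y = 6.02 ft: A R^(2/3) = 333.1 — too small.
At y = 7.44 ft: A R^(2/3) = 449.7 — close enough.

y_n = 7.44 ft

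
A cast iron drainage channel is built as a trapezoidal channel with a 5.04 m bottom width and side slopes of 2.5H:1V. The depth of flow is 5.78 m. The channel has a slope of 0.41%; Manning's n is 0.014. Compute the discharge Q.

With bottom width b = 5.04 m and side slope z = 2.5: A = (b + zy)y = (5.04 + 2.5×5.78)×5.78 = 112.7 m²; P = b + 2y√(1+z²) = 5.04 + 2×5.78×2.693 = 36.17 m.
Hydraulic radius R = A/P = 112.7/36.17 = 3.115 m.
Manning's equation: Q = (1/n) A R^(2/3) S^(1/2) = (1/0.014) × 112.7 × 3.115^(2/3) × 0.0041^(1/2) = 1100 m³/s.

Q = 1100 m³/s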